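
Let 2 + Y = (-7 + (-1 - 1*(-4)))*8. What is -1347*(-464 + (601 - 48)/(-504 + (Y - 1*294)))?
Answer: 520751547/832 ≈ 6.2590e+5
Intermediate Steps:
Y = -34 (Y = -2 + (-7 + (-1 - 1*(-4)))*8 = -2 + (-7 + (-1 + 4))*8 = -2 + (-7 + 3)*8 = -2 - 4*8 = -2 - 32 = -34)
-1347*(-464 + (601 - 48)/(-504 + (Y - 1*294))) = -1347*(-464 + (601 - 48)/(-504 + (-34 - 1*294))) = -1347*(-464 + 553/(-504 + (-34 - 294))) = -1347*(-464 + 553/(-504 - 328)) = -1347*(-464 + 553/(-832)) = -1347*(-464 + 553*(-1/832)) = -1347*(-464 - 553/832) = -1347*(-386601/832) = 520751547/832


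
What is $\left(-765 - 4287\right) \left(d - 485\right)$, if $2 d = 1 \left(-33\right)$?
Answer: $2533578$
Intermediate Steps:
$d = - \frac{33}{2}$ ($d = \frac{1 \left(-33\right)}{2} = \frac{1}{2} \left(-33\right) = - \frac{33}{2} \approx -16.5$)
$\left(-765 - 4287\right) \left(d - 485\right) = \left(-765 - 4287\right) \left(- \frac{33}{2} - 485\right) = \left(-5052\right) \left(- \frac{1003}{2}\right) = 2533578$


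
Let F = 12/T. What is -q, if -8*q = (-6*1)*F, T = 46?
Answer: -9/46 ≈ -0.19565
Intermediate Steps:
F = 6/23 (F = 12/46 = 12*(1/46) = 6/23 ≈ 0.26087)
q = 9/46 (q = -(-6*1)*6/(8*23) = -(-3)*6/(4*23) = -1/8*(-36/23) = 9/46 ≈ 0.19565)
-q = -1*9/46 = -9/46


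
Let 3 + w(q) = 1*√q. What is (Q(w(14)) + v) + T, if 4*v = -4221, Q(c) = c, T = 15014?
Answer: 55823/4 + √14 ≈ 13959.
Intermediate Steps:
w(q) = -3 + √q (w(q) = -3 + 1*√q = -3 + √q)
v = -4221/4 (v = (¼)*(-4221) = -4221/4 ≈ -1055.3)
(Q(w(14)) + v) + T = ((-3 + √14) - 4221/4) + 15014 = (-4233/4 + √14) + 15014 = 55823/4 + √14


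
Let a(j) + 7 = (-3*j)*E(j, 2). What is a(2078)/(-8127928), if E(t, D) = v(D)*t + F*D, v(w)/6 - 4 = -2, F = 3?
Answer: 155488435/8127928 ≈ 19.130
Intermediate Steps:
v(w) = 12 (v(w) = 24 + 6*(-2) = 24 - 12 = 12)
E(t, D) = 3*D + 12*t (E(t, D) = 12*t + 3*D = 3*D + 12*t)
a(j) = -7 - 3*j*(6 + 12*j) (a(j) = -7 + (-3*j)*(3*2 + 12*j) = -7 + (-3*j)*(6 + 12*j) = -7 - 3*j*(6 + 12*j))
a(2078)/(-8127928) = (-7 - 18*2078*(1 + 2*2078))/(-8127928) = (-7 - 18*2078*(1 + 4156))*(-1/8127928) = (-7 - 18*2078*4157)*(-1/8127928) = (-7 - 155488428)*(-1/8127928) = -155488435*(-1/8127928) = 155488435/8127928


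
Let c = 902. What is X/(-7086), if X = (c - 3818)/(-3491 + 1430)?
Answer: -54/270449 ≈ -0.00019967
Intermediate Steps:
X = 324/229 (X = (902 - 3818)/(-3491 + 1430) = -2916/(-2061) = -2916*(-1/2061) = 324/229 ≈ 1.4148)
X/(-7086) = (324/229)/(-7086) = (324/229)*(-1/7086) = -54/270449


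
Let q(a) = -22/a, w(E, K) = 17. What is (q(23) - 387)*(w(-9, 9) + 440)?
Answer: -4077811/23 ≈ -1.7730e+5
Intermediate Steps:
(q(23) - 387)*(w(-9, 9) + 440) = (-22/23 - 387)*(17 + 440) = (-22*1/23 - 387)*457 = (-22/23 - 387)*457 = -8923/23*457 = -4077811/23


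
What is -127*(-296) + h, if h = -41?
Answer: 37551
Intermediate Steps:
-127*(-296) + h = -127*(-296) - 41 = 37592 - 41 = 37551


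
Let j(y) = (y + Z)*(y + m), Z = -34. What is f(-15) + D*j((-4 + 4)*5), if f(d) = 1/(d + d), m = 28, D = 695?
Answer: -19849201/30 ≈ -6.6164e+5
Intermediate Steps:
f(d) = 1/(2*d)
j(y) = (-34 + y)*(28 + y) (j(y) = (y - 34)*(y + 28) = (-34 + y)*(28 + y))
f(-15) + D*j((-4 + 4)*5) = (½)/(-15) + 695*(-952 + ((-4 + 4)*5)² - 6*(-4 + 4)*5) = (½)*(-1/15) + 695*(-952 + (0*5)² - 0*5) = -1/30 + 695*(-952 + 0² - 6*0) = -1/30 + 695*(-952 + 0 + 0) = -1/30 + 695*(-952) = -1/30 - 661640 = -19849201/30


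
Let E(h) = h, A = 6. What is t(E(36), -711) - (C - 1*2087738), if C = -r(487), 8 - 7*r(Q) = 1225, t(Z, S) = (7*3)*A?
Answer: 14613831/7 ≈ 2.0877e+6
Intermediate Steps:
t(Z, S) = 126 (t(Z, S) = (7*3)*6 = 21*6 = 126)
r(Q) = -1217/7 (r(Q) = 8/7 - ⅐*1225 = 8/7 - 175 = -1217/7)
C = 1217/7 (C = -1*(-1217/7) = 1217/7 ≈ 173.86)
t(E(36), -711) - (C - 1*2087738) = 126 - (1217/7 - 1*2087738) = 126 - (1217/7 - 2087738) = 126 - 1*(-14612949/7) = 126 + 14612949/7 = 14613831/7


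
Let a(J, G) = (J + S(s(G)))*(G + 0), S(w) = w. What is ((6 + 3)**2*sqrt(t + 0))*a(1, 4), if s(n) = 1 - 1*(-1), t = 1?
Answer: 972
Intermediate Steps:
s(n) = 2 (s(n) = 1 + 1 = 2)
a(J, G) = G*(2 + J) (a(J, G) = (J + 2)*(G + 0) = (2 + J)*G = G*(2 + J))
((6 + 3)**2*sqrt(t + 0))*a(1, 4) = ((6 + 3)**2*sqrt(1 + 0))*(4*(2 + 1)) = (9**2*sqrt(1))*(4*3) = (81*1)*12 = 81*12 = 972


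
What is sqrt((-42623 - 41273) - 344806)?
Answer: I*sqrt(428702) ≈ 654.75*I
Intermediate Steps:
sqrt((-42623 - 41273) - 344806) = sqrt(-83896 - 344806) = sqrt(-428702) = I*sqrt(428702)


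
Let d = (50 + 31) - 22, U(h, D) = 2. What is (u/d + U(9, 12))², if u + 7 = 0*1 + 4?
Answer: 13225/3481 ≈ 3.7992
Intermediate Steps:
d = 59 (d = 81 - 22 = 59)
u = -3 (u = -7 + (0*1 + 4) = -7 + (0 + 4) = -7 + 4 = -3)
(u/d + U(9, 12))² = (-3/59 + 2)² = (115/59)² = 13225/3481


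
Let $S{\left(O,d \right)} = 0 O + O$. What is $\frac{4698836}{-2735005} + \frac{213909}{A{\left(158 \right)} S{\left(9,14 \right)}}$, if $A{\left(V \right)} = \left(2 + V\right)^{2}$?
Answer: $- \frac{33171308657}{42009676800} \approx -0.78961$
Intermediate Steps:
$S{\left(O,d \right)} = O$ ($S{\left(O,d \right)} = 0 + O = O$)
$\frac{4698836}{-2735005} + \frac{213909}{A{\left(158 \right)} S{\left(9,14 \right)}} = \frac{4698836}{-2735005} + \frac{213909}{\left(2 + 158\right)^{2} \cdot 9} = 4698836 \left(- \frac{1}{2735005}\right) + \frac{213909}{160^{2} \cdot 9} = - \frac{4698836}{2735005} + \frac{213909}{25600 \cdot 9} = - \frac{4698836}{2735005} + \frac{213909}{230400} = - \frac{4698836}{2735005} + 213909 \cdot \frac{1}{230400} = - \frac{4698836}{2735005} + \frac{71303}{76800} = - \frac{33171308657}{42009676800}$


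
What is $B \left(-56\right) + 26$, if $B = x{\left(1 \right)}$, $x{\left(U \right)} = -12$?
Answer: $698$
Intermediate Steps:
$B = -12$
$B \left(-56\right) + 26 = \left(-12\right) \left(-56\right) + 26 = 672 + 26 = 698$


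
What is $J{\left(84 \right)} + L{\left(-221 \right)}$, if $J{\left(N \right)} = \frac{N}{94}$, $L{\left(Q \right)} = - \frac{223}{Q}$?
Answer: $\frac{19763}{10387} \approx 1.9027$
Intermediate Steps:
$J{\left(N \right)} = \frac{N}{94}$ ($J{\left(N \right)} = N \frac{1}{94} = \frac{N}{94}$)
$J{\left(84 \right)} + L{\left(-221 \right)} = \frac{1}{94} \cdot 84 - \frac{223}{-221} = \frac{42}{47} - - \frac{223}{221} = \frac{42}{47} + \frac{223}{221} = \frac{19763}{10387}$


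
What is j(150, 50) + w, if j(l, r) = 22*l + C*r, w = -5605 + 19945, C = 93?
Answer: 22290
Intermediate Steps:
w = 14340
j(l, r) = 22*l + 93*r
j(150, 50) + w = (22*150 + 93*50) + 14340 = (3300 + 4650) + 14340 = 7950 + 14340 = 22290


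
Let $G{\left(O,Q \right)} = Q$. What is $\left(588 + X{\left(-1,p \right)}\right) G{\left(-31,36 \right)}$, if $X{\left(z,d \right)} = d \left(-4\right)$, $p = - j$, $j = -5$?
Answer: $20448$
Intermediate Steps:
$p = 5$ ($p = \left(-1\right) \left(-5\right) = 5$)
$X{\left(z,d \right)} = - 4 d$
$\left(588 + X{\left(-1,p \right)}\right) G{\left(-31,36 \right)} = \left(588 - 20\right) 36 = 568 \cdot 36 = 20448$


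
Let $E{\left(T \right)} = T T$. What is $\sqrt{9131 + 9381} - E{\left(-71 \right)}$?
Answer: $-5041 + 4 \sqrt{1157} \approx -4904.9$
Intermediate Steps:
$E{\left(T \right)} = T^{2}$
$\sqrt{9131 + 9381} - E{\left(-71 \right)} = \sqrt{9131 + 9381} - \left(-71\right)^{2} = \sqrt{18512} - 5041 = 4 \sqrt{1157} - 5041 = -5041 + 4 \sqrt{1157}$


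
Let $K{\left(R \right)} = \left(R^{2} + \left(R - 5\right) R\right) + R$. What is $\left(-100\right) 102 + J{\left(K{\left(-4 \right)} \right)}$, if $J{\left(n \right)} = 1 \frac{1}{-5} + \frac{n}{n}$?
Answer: $- \frac{50996}{5} \approx -10199.0$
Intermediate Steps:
$K{\left(R \right)} = R + R^{2} + R \left(-5 + R\right)$ ($K{\left(R \right)} = \left(R^{2} + \left(R - 5\right) R\right) + R = \left(R^{2} + \left(-5 + R\right) R\right) + R = \left(R^{2} + R \left(-5 + R\right)\right) + R = R + R^{2} + R \left(-5 + R\right)$)
$J{\left(n \right)} = \frac{4}{5}$ ($J{\left(n \right)} = 1 \left(- \frac{1}{5}\right) + 1 = - \frac{1}{5} + 1 = \frac{4}{5}$)
$\left(-100\right) 102 + J{\left(K{\left(-4 \right)} \right)} = \left(-100\right) 102 + \frac{4}{5} = -10200 + \frac{4}{5} = - \frac{50996}{5}$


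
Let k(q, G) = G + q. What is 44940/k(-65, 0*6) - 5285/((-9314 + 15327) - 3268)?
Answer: -4948153/7137 ≈ -693.31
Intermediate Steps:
44940/k(-65, 0*6) - 5285/((-9314 + 15327) - 3268) = 44940/(0*6 - 65) - 5285/((-9314 + 15327) - 3268) = 44940/(0 - 65) - 5285/(6013 - 3268) = 44940/(-65) - 5285/2745 = 44940*(-1/65) - 5285*1/2745 = -8988/13 - 1057/549 = -4948153/7137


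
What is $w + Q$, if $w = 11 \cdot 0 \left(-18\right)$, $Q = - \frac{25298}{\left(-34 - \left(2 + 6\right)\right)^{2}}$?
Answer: $- \frac{1807}{126} \approx -14.341$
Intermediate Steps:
$Q = - \frac{1807}{126}$ ($Q = - \frac{25298}{\left(-34 - 8\right)^{2}} = - \frac{25298}{\left(-42\right)^{2}} = - \frac{25298}{1764} = \left(-25298\right) \frac{1}{1764} = - \frac{1807}{126} \approx -14.341$)
$w = 0$ ($w = 0 \left(-18\right) = 0$)
$w + Q = 0 - \frac{1807}{126} = - \frac{1807}{126}$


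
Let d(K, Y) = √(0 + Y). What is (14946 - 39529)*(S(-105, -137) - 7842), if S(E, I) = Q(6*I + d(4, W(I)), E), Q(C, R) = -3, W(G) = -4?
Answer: 192853635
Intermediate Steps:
d(K, Y) = √Y
S(E, I) = -3
(14946 - 39529)*(S(-105, -137) - 7842) = (14946 - 39529)*(-3 - 7842) = -24583*(-7845) = 192853635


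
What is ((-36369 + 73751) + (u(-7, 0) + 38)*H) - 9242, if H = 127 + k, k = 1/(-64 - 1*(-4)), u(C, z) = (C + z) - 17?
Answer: 897533/30 ≈ 29918.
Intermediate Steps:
u(C, z) = -17 + C + z
k = -1/60 (k = 1/(-64 + 4) = 1/(-60) = -1/60 ≈ -0.016667)
H = 7619/60 (H = 127 - 1/60 = 7619/60 ≈ 126.98)
((-36369 + 73751) + (u(-7, 0) + 38)*H) - 9242 = ((-36369 + 73751) + ((-17 - 7 + 0) + 38)*(7619/60)) - 9242 = (37382 + (-24 + 38)*(7619/60)) - 9242 = (37382 + 14*(7619/60)) - 9242 = (37382 + 53333/30) - 9242 = 1174793/30 - 9242 = 897533/30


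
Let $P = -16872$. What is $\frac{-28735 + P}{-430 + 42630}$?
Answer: $- \frac{45607}{42200} \approx -1.0807$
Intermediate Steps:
$\frac{-28735 + P}{-430 + 42630} = \frac{-28735 - 16872}{-430 + 42630} = - \frac{45607}{42200}$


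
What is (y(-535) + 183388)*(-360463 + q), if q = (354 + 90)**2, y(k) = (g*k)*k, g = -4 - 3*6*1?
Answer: 998509740774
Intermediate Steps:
g = -22 (g = -4 - 18*1 = -4 - 18 = -22)
y(k) = -22*k**2 (y(k) = (-22*k)*k = -22*k**2)
q = 197136 (q = 444**2 = 197136)
(y(-535) + 183388)*(-360463 + q) = (-22*(-535)**2 + 183388)*(-360463 + 197136) = (-22*286225 + 183388)*(-163327) = (-6296950 + 183388)*(-163327) = -6113562*(-163327) = 998509740774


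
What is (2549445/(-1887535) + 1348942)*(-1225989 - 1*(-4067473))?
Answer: 1446981791136154220/377507 ≈ 3.8330e+12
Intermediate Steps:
(2549445/(-1887535) + 1348942)*(-1225989 - 1*(-4067473)) = (2549445*(-1/1887535) + 1348942)*(-1225989 + 4067473) = (-509889/377507 + 1348942)*2841484 = (509234537705/377507)*2841484 = 1446981791136154220/377507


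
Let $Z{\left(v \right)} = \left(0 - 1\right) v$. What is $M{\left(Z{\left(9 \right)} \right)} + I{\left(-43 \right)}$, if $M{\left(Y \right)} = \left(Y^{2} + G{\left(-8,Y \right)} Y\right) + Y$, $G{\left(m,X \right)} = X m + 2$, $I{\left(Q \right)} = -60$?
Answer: $-654$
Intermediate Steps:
$Z{\left(v \right)} = - v$
$G{\left(m,X \right)} = 2 + X m$
$M{\left(Y \right)} = Y + Y^{2} + Y \left(2 - 8 Y\right)$ ($M{\left(Y \right)} = \left(Y^{2} + \left(2 + Y \left(-8\right)\right) Y\right) + Y = \left(Y^{2} + \left(2 - 8 Y\right) Y\right) + Y = \left(Y^{2} + Y \left(2 - 8 Y\right)\right) + Y = Y + Y^{2} + Y \left(2 - 8 Y\right)$)
$M{\left(Z{\left(9 \right)} \right)} + I{\left(-43 \right)} = \left(-1\right) 9 \left(3 - 7 \left(\left(-1\right) 9\right)\right) - 60 = - 9 \left(3 - -63\right) - 60 = - 9 \left(3 + 63\right) - 60 = \left(-9\right) 66 - 60 = -594 - 60 = -654$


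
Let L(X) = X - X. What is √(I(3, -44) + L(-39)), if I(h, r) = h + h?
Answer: √6 ≈ 2.4495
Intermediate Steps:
L(X) = 0
I(h, r) = 2*h
√(I(3, -44) + L(-39)) = √(2*3 + 0) = √(6 + 0) = √6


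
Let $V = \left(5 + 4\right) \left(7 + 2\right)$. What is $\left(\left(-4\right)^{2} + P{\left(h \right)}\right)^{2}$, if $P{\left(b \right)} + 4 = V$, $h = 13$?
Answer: $8649$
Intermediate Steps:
$V = 81$ ($V = 9 \cdot 9 = 81$)
$P{\left(b \right)} = 77$ ($P{\left(b \right)} = -4 + 81 = 77$)
$\left(\left(-4\right)^{2} + P{\left(h \right)}\right)^{2} = \left(\left(-4\right)^{2} + 77\right)^{2} = \left(16 + 77\right)^{2} = 93^{2} = 8649$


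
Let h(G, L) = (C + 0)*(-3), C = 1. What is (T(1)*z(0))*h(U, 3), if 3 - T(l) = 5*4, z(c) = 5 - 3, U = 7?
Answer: 102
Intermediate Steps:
z(c) = 2
T(l) = -17 (T(l) = 3 - 5*4 = 3 - 1*20 = 3 - 20 = -17)
h(G, L) = -3 (h(G, L) = (1 + 0)*(-3) = 1*(-3) = -3)
(T(1)*z(0))*h(U, 3) = -17*2*(-3) = -34*(-3) = 102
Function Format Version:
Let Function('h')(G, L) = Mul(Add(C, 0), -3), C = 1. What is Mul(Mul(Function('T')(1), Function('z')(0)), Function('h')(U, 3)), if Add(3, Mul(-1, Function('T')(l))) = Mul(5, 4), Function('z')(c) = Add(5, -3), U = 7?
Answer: 102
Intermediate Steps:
Function('z')(c) = 2
Function('T')(l) = -17 (Function('T')(l) = Add(3, Mul(-1, Mul(5, 4))) = Add(3, Mul(-1, 20)) = Add(3, -20) = -17)
Function('h')(G, L) = -3 (Function('h')(G, L) = Mul(Add(1, 0), -3) = Mul(1, -3) = -3)
Mul(Mul(Function('T')(1), Function('z')(0)), Function('h')(U, 3)) = Mul(Mul(-17, 2), -3) = Mul(-34, -3) = 102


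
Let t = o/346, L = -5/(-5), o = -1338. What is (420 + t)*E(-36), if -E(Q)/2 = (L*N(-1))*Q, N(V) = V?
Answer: -5183352/173 ≈ -29962.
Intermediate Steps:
L = 1 (L = -5*(-⅕) = 1)
t = -669/173 (t = -1338/346 = -1338*1/346 = -669/173 ≈ -3.8671)
E(Q) = 2*Q (E(Q) = -2*1*(-1)*Q = -(-2)*Q = 2*Q)
(420 + t)*E(-36) = (420 - 669/173)*(2*(-36)) = (71991/173)*(-72) = -5183352/173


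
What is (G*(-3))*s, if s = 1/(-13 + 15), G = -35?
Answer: 105/2 ≈ 52.500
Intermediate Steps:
s = ½ (s = 1/2 = ½ ≈ 0.50000)
(G*(-3))*s = -35*(-3)*(½) = 105*(½) = 105/2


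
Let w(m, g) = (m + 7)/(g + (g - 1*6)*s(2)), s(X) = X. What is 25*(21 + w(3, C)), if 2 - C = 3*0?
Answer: 1450/3 ≈ 483.33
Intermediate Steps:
C = 2 (C = 2 - 3*0 = 2 - 1*0 = 2 + 0 = 2)
w(m, g) = (7 + m)/(-12 + 3*g) (w(m, g) = (m + 7)/(g + (g - 1*6)*2) = (7 + m)/(g + (g - 6)*2) = (7 + m)/(g + (-6 + g)*2) = (7 + m)/(g + (-12 + 2*g)) = (7 + m)/(-12 + 3*g))
25*(21 + w(3, C)) = 25*(21 + (7 + 3)/(3*(-4 + 2))) = 25*(21 + (⅓)*10/(-2)) = 25*(21 + (⅓)*(-½)*10) = 25*(21 - 5/3) = 25*(58/3) = 1450/3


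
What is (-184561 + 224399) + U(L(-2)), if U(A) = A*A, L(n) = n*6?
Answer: 39982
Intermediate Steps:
L(n) = 6*n
U(A) = A²
(-184561 + 224399) + U(L(-2)) = (-184561 + 224399) + (6*(-2))² = 39838 + (-12)² = 39838 + 144 = 39982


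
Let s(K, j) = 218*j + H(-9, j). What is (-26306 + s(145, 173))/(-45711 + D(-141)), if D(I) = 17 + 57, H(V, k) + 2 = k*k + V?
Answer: -41326/45637 ≈ -0.90554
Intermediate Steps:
H(V, k) = -2 + V + k² (H(V, k) = -2 + (k*k + V) = -2 + (k² + V) = -2 + (V + k²) = -2 + V + k²)
D(I) = 74
s(K, j) = -11 + j² + 218*j (s(K, j) = 218*j + (-2 - 9 + j²) = 218*j + (-11 + j²) = -11 + j² + 218*j)
(-26306 + s(145, 173))/(-45711 + D(-141)) = (-26306 + (-11 + 173² + 218*173))/(-45711 + 74) = (-26306 + (-11 + 29929 + 37714))/(-45637) = (-26306 + 67632)*(-1/45637) = 41326*(-1/45637) = -41326/45637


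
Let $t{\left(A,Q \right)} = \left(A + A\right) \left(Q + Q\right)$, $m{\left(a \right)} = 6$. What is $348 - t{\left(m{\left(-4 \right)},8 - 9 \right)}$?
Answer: $372$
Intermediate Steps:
$t{\left(A,Q \right)} = 4 A Q$ ($t{\left(A,Q \right)} = 2 A 2 Q = 4 A Q$)
$348 - t{\left(m{\left(-4 \right)},8 - 9 \right)} = 348 - 4 \cdot 6 \left(8 - 9\right) = 348 - 4 \cdot 6 \left(-1\right) = 348 - -24 = 348 + 24 = 372$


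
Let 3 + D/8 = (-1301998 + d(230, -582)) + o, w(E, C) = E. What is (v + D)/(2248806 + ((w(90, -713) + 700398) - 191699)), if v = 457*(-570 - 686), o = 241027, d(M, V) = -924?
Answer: -9069176/2757595 ≈ -3.2888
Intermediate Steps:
v = -573992 (v = 457*(-1256) = -573992)
D = -8495184 (D = -24 + 8*((-1301998 - 924) + 241027) = -24 + 8*(-1302922 + 241027) = -24 + 8*(-1061895) = -24 - 8495160 = -8495184)
(v + D)/(2248806 + ((w(90, -713) + 700398) - 191699)) = (-573992 - 8495184)/(2248806 + ((90 + 700398) - 191699)) = -9069176/(2248806 + (700488 - 191699)) = -9069176/(2248806 + 508789) = -9069176/2757595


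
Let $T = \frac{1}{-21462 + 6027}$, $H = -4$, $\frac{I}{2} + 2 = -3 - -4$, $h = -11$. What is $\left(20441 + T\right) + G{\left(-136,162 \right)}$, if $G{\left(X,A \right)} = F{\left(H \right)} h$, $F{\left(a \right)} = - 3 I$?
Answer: $\frac{314488124}{15435} \approx 20375.0$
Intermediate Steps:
$I = -2$ ($I = -4 + 2 \left(-3 - -4\right) = -4 + 2 \left(-3 + 4\right) = -4 + 2 \cdot 1 = -4 + 2 = -2$)
$F{\left(a \right)} = 6$ ($F{\left(a \right)} = \left(-3\right) \left(-2\right) = 6$)
$T = - \frac{1}{15435}$ ($T = \frac{1}{-15435} = - \frac{1}{15435} \approx -6.4788 \cdot 10^{-5}$)
$G{\left(X,A \right)} = -66$ ($G{\left(X,A \right)} = 6 \left(-11\right) = -66$)
$\left(20441 + T\right) + G{\left(-136,162 \right)} = \left(20441 - \frac{1}{15435}\right) - 66 = \frac{315506834}{15435} - 66 = \frac{314488124}{15435}$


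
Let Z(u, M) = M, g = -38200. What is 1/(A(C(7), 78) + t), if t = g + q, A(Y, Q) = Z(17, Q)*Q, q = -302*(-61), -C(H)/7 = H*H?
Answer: -1/13694 ≈ -7.3025e-5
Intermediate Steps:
C(H) = -7*H**2 (C(H) = -7*H*H = -7*H**2)
q = 18422
A(Y, Q) = Q**2 (A(Y, Q) = Q*Q = Q**2)
t = -19778 (t = -38200 + 18422 = -19778)
1/(A(C(7), 78) + t) = 1/(78**2 - 19778) = 1/(6084 - 19778) = 1/(-13694) = -1/13694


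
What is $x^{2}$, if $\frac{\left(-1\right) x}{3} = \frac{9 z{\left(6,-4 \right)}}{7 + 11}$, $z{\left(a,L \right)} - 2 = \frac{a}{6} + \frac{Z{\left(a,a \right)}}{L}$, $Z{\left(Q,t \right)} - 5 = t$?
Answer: $\frac{9}{64} \approx 0.14063$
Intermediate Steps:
$Z{\left(Q,t \right)} = 5 + t$
$z{\left(a,L \right)} = 2 + \frac{a}{6} + \frac{5 + a}{L}$ ($z{\left(a,L \right)} = 2 + \left(\frac{a}{6} + \frac{5 + a}{L}\right) = 2 + \frac{a}{6} + \frac{5 + a}{L}$)
$x = - \frac{3}{8}$ ($x = - 3 \frac{9 \frac{5 + 6 + \frac{1}{6} \left(-4\right) \left(12 + 6\right)}{-4}}{7 + 11} = - 3 \frac{9 \left(- \frac{5 + 6 + \frac{1}{6} \left(-4\right) 18}{4}\right)}{18} = - 3 \cdot 9 \left(- \frac{5 + 6 - 12}{4}\right) \frac{1}{18} = - 3 \cdot 9 \left(\left(- \frac{1}{4}\right) \left(-1\right)\right) \frac{1}{18} = - 3 \cdot 9 \cdot \frac{1}{4} \cdot \frac{1}{18} = - 3 \cdot \frac{9}{4} \cdot \frac{1}{18} = \left(-3\right) \frac{1}{8} = - \frac{3}{8} \approx -0.375$)
$x^{2} = \left(- \frac{3}{8}\right)^{2} = \frac{9}{64}$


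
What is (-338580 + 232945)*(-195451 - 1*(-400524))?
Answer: -21662886355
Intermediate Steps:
(-338580 + 232945)*(-195451 - 1*(-400524)) = -105635*(-195451 + 400524) = -105635*205073 = -21662886355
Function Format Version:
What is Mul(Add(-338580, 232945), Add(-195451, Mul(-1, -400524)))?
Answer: -21662886355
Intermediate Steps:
Mul(Add(-338580, 232945), Add(-195451, Mul(-1, -400524))) = Mul(-105635, Add(-195451, 400524)) = Mul(-105635, 205073) = -21662886355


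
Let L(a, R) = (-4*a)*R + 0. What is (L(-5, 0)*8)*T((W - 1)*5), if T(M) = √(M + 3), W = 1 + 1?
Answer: 0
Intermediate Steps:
L(a, R) = -4*R*a (L(a, R) = -4*R*a + 0 = -4*R*a)
W = 2
T(M) = √(3 + M)
(L(-5, 0)*8)*T((W - 1)*5) = (-4*0*(-5)*8)*√(3 + (2 - 1)*5) = (0*8)*√(3 + 1*5) = 0*√(3 + 5) = 0*√8 = 0*(2*√2) = 0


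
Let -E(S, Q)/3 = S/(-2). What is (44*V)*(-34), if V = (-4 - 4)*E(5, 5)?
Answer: 89760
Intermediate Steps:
E(S, Q) = 3*S/2 (E(S, Q) = -3*S/(-2) = -3*S*(-1)/2 = -(-3)*S/2 = 3*S/2)
V = -60 (V = (-4 - 4)*((3/2)*5) = -8*15/2 = -60)
(44*V)*(-34) = (44*(-60))*(-34) = -2640*(-34) = 89760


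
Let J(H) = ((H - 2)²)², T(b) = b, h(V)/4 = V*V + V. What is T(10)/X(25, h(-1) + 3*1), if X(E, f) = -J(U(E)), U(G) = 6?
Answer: -5/128 ≈ -0.039063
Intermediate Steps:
h(V) = 4*V + 4*V² (h(V) = 4*(V*V + V) = 4*(V² + V) = 4*(V + V²) = 4*V + 4*V²)
J(H) = (-2 + H)⁴ (J(H) = ((-2 + H)²)² = (-2 + H)⁴)
X(E, f) = -256 (X(E, f) = -(-2 + 6)⁴ = -1*4⁴ = -1*256 = -256)
T(10)/X(25, h(-1) + 3*1) = 10/(-256) = 10*(-1/256) = -5/128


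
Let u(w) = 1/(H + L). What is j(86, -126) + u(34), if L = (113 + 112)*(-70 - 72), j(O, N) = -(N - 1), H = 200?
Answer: 4032249/31750 ≈ 127.00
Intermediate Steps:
j(O, N) = 1 - N (j(O, N) = -(-1 + N) = 1 - N)
L = -31950 (L = 225*(-142) = -31950)
u(w) = -1/31750 (u(w) = 1/(200 - 31950) = 1/(-31750) = -1/31750)
j(86, -126) + u(34) = (1 - 1*(-126)) - 1/31750 = (1 + 126) - 1/31750 = 127 - 1/31750 = 4032249/31750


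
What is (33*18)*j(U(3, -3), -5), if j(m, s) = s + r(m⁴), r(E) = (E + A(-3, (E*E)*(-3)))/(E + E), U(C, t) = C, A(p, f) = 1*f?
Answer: -74844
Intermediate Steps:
A(p, f) = f
r(E) = (E - 3*E²)/(2*E) (r(E) = (E + (E*E)*(-3))/(E + E) = (E + E²*(-3))/((2*E)) = (E - 3*E²)*(1/(2*E)) = (E - 3*E²)/(2*E))
j(m, s) = ½ + s - 3*m⁴/2 (j(m, s) = s + (½ - 3*m⁴/2) = ½ + s - 3*m⁴/2)
(33*18)*j(U(3, -3), -5) = (33*18)*(½ - 5 - 3/2*3⁴) = 594*(½ - 5 - 3/2*81) = 594*(½ - 5 - 243/2) = 594*(-126) = -74844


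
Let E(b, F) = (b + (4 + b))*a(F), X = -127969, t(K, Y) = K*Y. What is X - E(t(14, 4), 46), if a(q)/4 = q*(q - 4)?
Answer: -1024417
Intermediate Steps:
a(q) = 4*q*(-4 + q) (a(q) = 4*(q*(q - 4)) = 4*(q*(-4 + q)) = 4*q*(-4 + q))
E(b, F) = 4*F*(-4 + F)*(4 + 2*b) (E(b, F) = (b + (4 + b))*(4*F*(-4 + F)) = (4 + 2*b)*(4*F*(-4 + F)) = 4*F*(-4 + F)*(4 + 2*b))
X - E(t(14, 4), 46) = -127969 - 8*46*(-4 + 46)*(2 + 14*4) = -127969 - 8*46*42*(2 + 56) = -127969 - 8*46*42*58 = -127969 - 1*896448 = -127969 - 896448 = -1024417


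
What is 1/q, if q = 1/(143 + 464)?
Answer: 607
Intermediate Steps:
q = 1/607 ≈ 0.0016474
1/q = 1/(1/607) = 607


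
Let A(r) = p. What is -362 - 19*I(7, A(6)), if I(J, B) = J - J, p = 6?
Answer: -362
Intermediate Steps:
A(r) = 6
I(J, B) = 0
-362 - 19*I(7, A(6)) = -362 - 19*0 = -362 + 0 = -362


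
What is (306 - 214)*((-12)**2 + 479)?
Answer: 57316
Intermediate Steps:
(306 - 214)*((-12)**2 + 479) = 92*(144 + 479) = 92*623 = 57316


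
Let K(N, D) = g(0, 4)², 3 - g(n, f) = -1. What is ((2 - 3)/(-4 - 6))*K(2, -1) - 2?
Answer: -⅖ ≈ -0.40000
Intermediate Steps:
g(n, f) = 4 (g(n, f) = 3 - 1*(-1) = 3 + 1 = 4)
K(N, D) = 16 (K(N, D) = 4² = 16)
((2 - 3)/(-4 - 6))*K(2, -1) - 2 = ((2 - 3)/(-4 - 6))*16 - 2 = -1/(-10)*16 - 2 = -1*(-⅒)*16 - 2 = (⅒)*16 - 2 = 8/5 - 2 = -⅖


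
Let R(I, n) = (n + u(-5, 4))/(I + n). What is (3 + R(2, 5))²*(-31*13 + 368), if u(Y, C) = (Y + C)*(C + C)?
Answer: -1620/7 ≈ -231.43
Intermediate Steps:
u(Y, C) = 2*C*(C + Y) (u(Y, C) = (C + Y)*(2*C) = 2*C*(C + Y))
R(I, n) = (-8 + n)/(I + n) (R(I, n) = (n + 2*4*(4 - 5))/(I + n) = (n + 2*4*(-1))/(I + n) = (n - 8)/(I + n) = (-8 + n)/(I + n))
(3 + R(2, 5))²*(-31*13 + 368) = (3 + (-8 + 5)/(2 + 5))²*(-31*13 + 368) = (3 - 3/7)²*(-403 + 368) = (3 + (⅐)*(-3))²*(-35) = (3 - 3/7)²*(-35) = (18/7)²*(-35) = (324/49)*(-35) = -1620/7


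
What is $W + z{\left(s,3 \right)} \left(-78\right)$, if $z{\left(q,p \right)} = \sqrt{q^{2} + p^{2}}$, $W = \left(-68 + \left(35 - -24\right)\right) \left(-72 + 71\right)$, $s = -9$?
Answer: $9 - 234 \sqrt{10} \approx -730.97$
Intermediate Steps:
$W = 9$ ($W = \left(-68 + \left(35 + 24\right)\right) \left(-1\right) = \left(-68 + 59\right) \left(-1\right) = \left(-9\right) \left(-1\right) = 9$)
$z{\left(q,p \right)} = \sqrt{p^{2} + q^{2}}$
$W + z{\left(s,3 \right)} \left(-78\right) = 9 + \sqrt{3^{2} + \left(-9\right)^{2}} \left(-78\right) = 9 + \sqrt{9 + 81} \left(-78\right) = 9 + \sqrt{90} \left(-78\right) = 9 + 3 \sqrt{10} \left(-78\right) = 9 - 234 \sqrt{10}$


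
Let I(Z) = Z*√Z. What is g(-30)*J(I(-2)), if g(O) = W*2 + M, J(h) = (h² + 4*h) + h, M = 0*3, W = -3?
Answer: 48 + 60*I*√2 ≈ 48.0 + 84.853*I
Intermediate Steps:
I(Z) = Z^(3/2)
M = 0
J(h) = h² + 5*h
g(O) = -6 (g(O) = -3*2 + 0 = -6 + 0 = -6)
g(-30)*J(I(-2)) = -6*(-2)^(3/2)*(5 + (-2)^(3/2)) = -6*(-2*I*√2)*(5 - 2*I*√2) = -(-12)*I*√2*(5 - 2*I*√2) = 12*I*√2*(5 - 2*I*√2)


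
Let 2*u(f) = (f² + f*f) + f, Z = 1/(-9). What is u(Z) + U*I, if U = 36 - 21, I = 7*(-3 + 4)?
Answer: 17003/162 ≈ 104.96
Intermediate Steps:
I = 7 (I = 7*1 = 7)
Z = -⅑ ≈ -0.11111
u(f) = f² + f/2 (u(f) = ((f² + f*f) + f)/2 = ((f² + f²) + f)/2 = (2*f² + f)/2 = (f + 2*f²)/2 = f² + f/2)
U = 15
u(Z) + U*I = -(½ - ⅑)/9 + 15*7 = -⅑*7/18 + 105 = -7/162 + 105 = 17003/162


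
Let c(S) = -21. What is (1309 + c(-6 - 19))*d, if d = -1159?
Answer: -1492792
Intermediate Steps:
(1309 + c(-6 - 19))*d = (1309 - 21)*(-1159) = 1288*(-1159) = -1492792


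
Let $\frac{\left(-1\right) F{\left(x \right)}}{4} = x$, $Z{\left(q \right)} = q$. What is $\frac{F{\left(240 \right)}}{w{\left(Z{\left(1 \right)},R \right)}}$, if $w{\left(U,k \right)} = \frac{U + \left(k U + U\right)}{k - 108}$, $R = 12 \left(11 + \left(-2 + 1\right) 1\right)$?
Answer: $- \frac{5760}{61} \approx -94.426$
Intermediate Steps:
$R = 120$ ($R = 12 \left(11 - 1\right) = 12 \cdot 10 = 120$)
$w{\left(U,k \right)} = \frac{2 U + U k}{-108 + k}$ ($w{\left(U,k \right)} = \frac{U + \left(U k + U\right)}{-108 + k} = \frac{U + \left(U + U k\right)}{-108 + k} = \frac{2 U + U k}{-108 + k}$)
$F{\left(x \right)} = - 4 x$
$\frac{F{\left(240 \right)}}{w{\left(Z{\left(1 \right)},R \right)}} = \frac{\left(-4\right) 240}{1 \frac{1}{-108 + 120} \left(2 + 120\right)} = - \frac{960}{1 \cdot \frac{1}{12} \cdot 122} = - \frac{960}{\frac{61}{6}} = \left(-960\right) \frac{6}{61} = - \frac{5760}{61}$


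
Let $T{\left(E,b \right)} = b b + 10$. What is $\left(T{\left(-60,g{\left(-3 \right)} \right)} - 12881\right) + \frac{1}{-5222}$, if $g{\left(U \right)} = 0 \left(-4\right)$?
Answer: $- \frac{67212363}{5222} \approx -12871.0$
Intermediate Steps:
$g{\left(U \right)} = 0$
$T{\left(E,b \right)} = 10 + b^{2}$ ($T{\left(E,b \right)} = b^{2} + 10 = 10 + b^{2}$)
$\left(T{\left(-60,g{\left(-3 \right)} \right)} - 12881\right) + \frac{1}{-5222} = \left(\left(10 + 0^{2}\right) - 12881\right) + \frac{1}{-5222} = \left(\left(10 + 0\right) - 12881\right) - \frac{1}{5222} = \left(10 - 12881\right) - \frac{1}{5222} = -12871 - \frac{1}{5222} = - \frac{67212363}{5222}$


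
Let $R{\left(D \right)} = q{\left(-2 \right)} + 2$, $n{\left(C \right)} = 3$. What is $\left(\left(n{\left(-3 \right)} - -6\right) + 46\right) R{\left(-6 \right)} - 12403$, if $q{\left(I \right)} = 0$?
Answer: $-12293$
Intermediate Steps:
$R{\left(D \right)} = 2$ ($R{\left(D \right)} = 0 + 2 = 2$)
$\left(\left(n{\left(-3 \right)} - -6\right) + 46\right) R{\left(-6 \right)} - 12403 = \left(\left(3 - -6\right) + 46\right) 2 - 12403 = \left(\left(3 + 6\right) + 46\right) 2 - 12403 = \left(9 + 46\right) 2 - 12403 = 55 \cdot 2 - 12403 = 110 - 12403 = -12293$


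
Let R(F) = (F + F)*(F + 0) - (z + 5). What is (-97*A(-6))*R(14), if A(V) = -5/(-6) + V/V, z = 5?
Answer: -203797/3 ≈ -67932.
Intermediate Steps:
A(V) = 11/6 (A(V) = -5*(-1/6) + 1 = 5/6 + 1 = 11/6)
R(F) = -10 + 2*F**2 (R(F) = (F + F)*(F + 0) - (5 + 5) = (2*F)*F - 1*10 = 2*F**2 - 10 = -10 + 2*F**2)
(-97*A(-6))*R(14) = (-97*11/6)*(-10 + 2*14**2) = -1067*(-10 + 2*196)/6 = -1067*(-10 + 392)/6 = -1067/6*382 = -203797/3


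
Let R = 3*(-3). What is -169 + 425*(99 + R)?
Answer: 38081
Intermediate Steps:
R = -9
-169 + 425*(99 + R) = -169 + 425*(99 - 9) = -169 + 425*90 = -169 + 38250 = 38081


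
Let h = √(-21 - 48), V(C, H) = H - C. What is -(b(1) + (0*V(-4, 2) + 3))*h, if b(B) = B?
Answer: -4*I*√69 ≈ -33.227*I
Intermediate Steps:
h = I*√69 (h = √(-69) = I*√69 ≈ 8.3066*I)
-(b(1) + (0*V(-4, 2) + 3))*h = -(1 + (0*(2 - 1*(-4)) + 3))*I*√69 = -(1 + (0*(2 + 4) + 3))*I*√69 = -(1 + (0*6 + 3))*I*√69 = -(1 + (0 + 3))*I*√69 = -(1 + 3)*I*√69 = -4*I*√69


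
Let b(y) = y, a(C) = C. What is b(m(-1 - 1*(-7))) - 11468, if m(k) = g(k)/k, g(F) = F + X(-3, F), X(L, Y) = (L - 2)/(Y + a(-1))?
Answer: -68803/6 ≈ -11467.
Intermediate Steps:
X(L, Y) = (-2 + L)/(-1 + Y) (X(L, Y) = (L - 2)/(Y - 1) = (-2 + L)/(-1 + Y))
g(F) = F - 5/(-1 + F) (g(F) = F + (-2 - 3)/(-1 + F) = F - 5/(-1 + F))
m(k) = (-5 + k*(-1 + k))/(k*(-1 + k)) (m(k) = ((-5 + k*(-1 + k))/(-1 + k))/k = (-5 + k*(-1 + k))/(k*(-1 + k)))
b(m(-1 - 1*(-7))) - 11468 = (-5 + (-1 - 1*(-7))*(-1 + (-1 - 1*(-7))))/((-1 - 1*(-7))*(-1 + (-1 - 1*(-7)))) - 11468 = (-5 + (-1 + 7)*(-1 + (-1 + 7)))/((-1 + 7)*(-1 + (-1 + 7))) - 11468 = (-5 + 6*(-1 + 6))/(6*(-1 + 6)) - 11468 = (⅙)*(-5 + 6*5)/5 - 11468 = (⅙)*(⅕)*(-5 + 30) - 11468 = (⅙)*(⅕)*25 - 11468 = ⅚ - 11468 = -68803/6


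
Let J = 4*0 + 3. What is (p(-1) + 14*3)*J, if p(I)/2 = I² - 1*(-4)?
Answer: 156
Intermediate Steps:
p(I) = 8 + 2*I² (p(I) = 2*(I² - 1*(-4)) = 2*(I² + 4) = 2*(4 + I²) = 8 + 2*I²)
J = 3 (J = 0 + 3 = 3)
(p(-1) + 14*3)*J = ((8 + 2*(-1)²) + 14*3)*3 = ((8 + 2*1) + 42)*3 = ((8 + 2) + 42)*3 = (10 + 42)*3 = 52*3 = 156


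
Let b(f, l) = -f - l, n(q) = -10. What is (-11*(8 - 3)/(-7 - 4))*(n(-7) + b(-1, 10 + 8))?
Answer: -135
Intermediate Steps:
(-11*(8 - 3)/(-7 - 4))*(n(-7) + b(-1, 10 + 8)) = (-11*(8 - 3)/(-7 - 4))*(-10 + (-1*(-1) - (10 + 8))) = (-55/(-11))*(-10 + (1 - 1*18)) = (-55*(-1)/11)*(-10 + (1 - 18)) = (-11*(-5/11))*(-10 - 17) = 5*(-27) = -135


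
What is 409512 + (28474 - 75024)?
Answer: 362962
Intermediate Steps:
409512 + (28474 - 75024) = 409512 - 46550 = 362962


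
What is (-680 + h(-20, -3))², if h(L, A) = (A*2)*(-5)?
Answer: 422500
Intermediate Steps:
h(L, A) = -10*A (h(L, A) = (2*A)*(-5) = -10*A)
(-680 + h(-20, -3))² = (-680 - 10*(-3))² = (-680 + 30)² = (-650)² = 422500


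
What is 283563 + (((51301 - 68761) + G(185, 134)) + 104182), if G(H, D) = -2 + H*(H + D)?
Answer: 429298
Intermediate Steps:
G(H, D) = -2 + H*(D + H)
283563 + (((51301 - 68761) + G(185, 134)) + 104182) = 283563 + (((51301 - 68761) + (-2 + 185**2 + 134*185)) + 104182) = 283563 + ((-17460 + (-2 + 34225 + 24790)) + 104182) = 283563 + ((-17460 + 59013) + 104182) = 283563 + (41553 + 104182) = 283563 + 145735 = 429298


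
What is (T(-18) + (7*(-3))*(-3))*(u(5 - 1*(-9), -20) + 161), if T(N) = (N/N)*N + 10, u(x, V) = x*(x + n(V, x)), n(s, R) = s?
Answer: 4235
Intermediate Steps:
u(x, V) = x*(V + x) (u(x, V) = x*(x + V) = x*(V + x))
T(N) = 10 + N (T(N) = 1*N + 10 = N + 10 = 10 + N)
(T(-18) + (7*(-3))*(-3))*(u(5 - 1*(-9), -20) + 161) = ((10 - 18) + (7*(-3))*(-3))*((5 - 1*(-9))*(-20 + (5 - 1*(-9))) + 161) = (-8 - 21*(-3))*((5 + 9)*(-20 + (5 + 9)) + 161) = (-8 + 63)*(14*(-20 + 14) + 161) = 55*(14*(-6) + 161) = 55*(-84 + 161) = 55*77 = 4235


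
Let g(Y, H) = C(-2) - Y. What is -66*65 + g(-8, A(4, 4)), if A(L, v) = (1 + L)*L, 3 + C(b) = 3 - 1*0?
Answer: -4282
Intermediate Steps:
C(b) = 0 (C(b) = -3 + (3 - 1*0) = -3 + (3 + 0) = -3 + 3 = 0)
A(L, v) = L*(1 + L)
g(Y, H) = -Y (g(Y, H) = 0 - Y = -Y)
-66*65 + g(-8, A(4, 4)) = -66*65 - 1*(-8) = -4290 + 8 = -4282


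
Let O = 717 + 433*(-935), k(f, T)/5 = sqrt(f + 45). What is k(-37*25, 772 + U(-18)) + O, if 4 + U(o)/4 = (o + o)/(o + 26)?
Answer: -404138 + 20*I*sqrt(55) ≈ -4.0414e+5 + 148.32*I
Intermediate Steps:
U(o) = -16 + 8*o/(26 + o) (U(o) = -16 + 4*((o + o)/(o + 26)) = -16 + 4*((2*o)/(26 + o)) = -16 + 4*(2*o/(26 + o)) = -16 + 8*o/(26 + o))
k(f, T) = 5*sqrt(45 + f) (k(f, T) = 5*sqrt(f + 45) = 5*sqrt(45 + f))
O = -404138 (O = 717 - 404855 = -404138)
k(-37*25, 772 + U(-18)) + O = 5*sqrt(45 - 37*25) - 404138 = 5*sqrt(45 - 925) - 404138 = 5*sqrt(-880) - 404138 = 5*(4*I*sqrt(55)) - 404138 = 20*I*sqrt(55) - 404138 = -404138 + 20*I*sqrt(55)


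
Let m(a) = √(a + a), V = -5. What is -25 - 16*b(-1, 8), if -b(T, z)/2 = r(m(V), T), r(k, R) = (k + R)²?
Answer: -313 - 64*I*√10 ≈ -313.0 - 202.39*I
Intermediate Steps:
m(a) = √2*√a (m(a) = √(2*a) = √2*√a)
r(k, R) = (R + k)²
b(T, z) = -2*(T + I*√10)² (b(T, z) = -2*(T + √2*√(-5))² = -2*(T + √2*(I*√5))² = -2*(T + I*√10)²)
-25 - 16*b(-1, 8) = -25 - (-32)*(-1 + I*√10)² = -25 + 32*(-1 + I*√10)²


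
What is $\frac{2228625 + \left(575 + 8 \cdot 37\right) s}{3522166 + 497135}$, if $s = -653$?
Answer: $\frac{1659862}{4019301} \approx 0.41297$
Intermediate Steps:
$\frac{2228625 + \left(575 + 8 \cdot 37\right) s}{3522166 + 497135} = \frac{2228625 + \left(575 + 8 \cdot 37\right) \left(-653\right)}{3522166 + 497135} = \frac{2228625 + \left(575 + 296\right) \left(-653\right)}{4019301} = \left(2228625 + 871 \left(-653\right)\right) \frac{1}{4019301} = \left(2228625 - 568763\right) \frac{1}{4019301} = 1659862 \cdot \frac{1}{4019301} = \frac{1659862}{4019301}$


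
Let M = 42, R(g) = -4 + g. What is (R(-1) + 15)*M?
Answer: 420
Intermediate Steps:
(R(-1) + 15)*M = ((-4 - 1) + 15)*42 = (-5 + 15)*42 = 10*42 = 420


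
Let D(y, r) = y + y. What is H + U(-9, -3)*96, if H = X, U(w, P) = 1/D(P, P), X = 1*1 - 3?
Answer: -18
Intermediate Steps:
X = -2 (X = 1 - 3 = -2)
D(y, r) = 2*y
U(w, P) = 1/(2*P)
H = -2
H + U(-9, -3)*96 = -2 + ((½)/(-3))*96 = -2 + ((½)*(-⅓))*96 = -2 - ⅙*96 = -2 - 16 = -18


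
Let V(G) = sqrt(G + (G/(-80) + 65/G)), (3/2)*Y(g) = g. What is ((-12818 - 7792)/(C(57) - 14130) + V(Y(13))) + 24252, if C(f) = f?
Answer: 113773002/4691 + sqrt(57810)/60 ≈ 24257.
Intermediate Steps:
Y(g) = 2*g/3
V(G) = sqrt(65/G + 79*G/80) (V(G) = sqrt(G + (G*(-1/80) + 65/G)) = sqrt(G + (-G/80 + 65/G)) = sqrt(G + (65/G - G/80)) = sqrt(65/G + 79*G/80))
((-12818 - 7792)/(C(57) - 14130) + V(Y(13))) + 24252 = ((-12818 - 7792)/(57 - 14130) + sqrt(395*((2/3)*13) + 26000/(((2/3)*13)))/20) + 24252 = (-20610/(-14073) + sqrt(395*(26/3) + 26000/(26/3))/20) + 24252 = (-20610*(-1/14073) + sqrt(10270/3 + 26000*(3/26))/20) + 24252 = (6870/4691 + sqrt(10270/3 + 3000)/20) + 24252 = (6870/4691 + sqrt(19270/3)/20) + 24252 = (6870/4691 + (sqrt(57810)/3)/20) + 24252 = (6870/4691 + sqrt(57810)/60) + 24252 = 113773002/4691 + sqrt(57810)/60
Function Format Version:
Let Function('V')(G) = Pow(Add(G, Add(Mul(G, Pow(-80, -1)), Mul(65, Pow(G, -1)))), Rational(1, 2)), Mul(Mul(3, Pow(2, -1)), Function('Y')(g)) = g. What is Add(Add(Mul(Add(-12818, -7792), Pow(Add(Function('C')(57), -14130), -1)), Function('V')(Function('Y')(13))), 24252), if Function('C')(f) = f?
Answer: Add(Rational(113773002, 4691), Mul(Rational(1, 60), Pow(57810, Rational(1, 2)))) ≈ 24257.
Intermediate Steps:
Function('Y')(g) = Mul(Rational(2, 3), g)
Function('V')(G) = Pow(Add(Mul(65, Pow(G, -1)), Mul(Rational(79, 80), G)), Rational(1, 2)) (Function('V')(G) = Pow(Add(G, Add(Mul(G, Rational(-1, 80)), Mul(65, Pow(G, -1)))), Rational(1, 2)) = Pow(Add(G, Add(Mul(Rational(-1, 80), G), Mul(65, Pow(G, -1)))), Rational(1, 2)) = Pow(Add(G, Add(Mul(65, Pow(G, -1)), Mul(Rational(-1, 80), G))), Rational(1, 2)) = Pow(Add(Mul(65, Pow(G, -1)), Mul(Rational(79, 80), G)), Rational(1, 2)))
Add(Add(Mul(Add(-12818, -7792), Pow(Add(Function('C')(57), -14130), -1)), Function('V')(Function('Y')(13))), 24252) = Add(Add(Mul(Add(-12818, -7792), Pow(Add(57, -14130), -1)), Mul(Rational(1, 20), Pow(Add(Mul(395, Mul(Rational(2, 3), 13)), Mul(26000, Pow(Mul(Rational(2, 3), 13), -1))), Rational(1, 2)))), 24252) = Add(Add(Mul(-20610, Pow(-14073, -1)), Mul(Rational(1, 20), Pow(Add(Mul(395, Rational(26, 3)), Mul(26000, Pow(Rational(26, 3), -1))), Rational(1, 2)))), 24252) = Add(Add(Mul(-20610, Rational(-1, 14073)), Mul(Rational(1, 20), Pow(Add(Rational(10270, 3), Mul(26000, Rational(3, 26))), Rational(1, 2)))), 24252) = Add(Add(Rational(6870, 4691), Mul(Rational(1, 20), Pow(Add(Rational(10270, 3), 3000), Rational(1, 2)))), 24252) = Add(Add(Rational(6870, 4691), Mul(Rational(1, 20), Pow(Rational(19270, 3), Rational(1, 2)))), 24252) = Add(Add(Rational(6870, 4691), Mul(Rational(1, 20), Mul(Rational(1, 3), Pow(57810, Rational(1, 2))))), 24252) = Add(Add(Rational(6870, 4691), Mul(Rational(1, 60), Pow(57810, Rational(1, 2)))), 24252) = Add(Rational(113773002, 4691), Mul(Rational(1, 60), Pow(57810, Rational(1, 2))))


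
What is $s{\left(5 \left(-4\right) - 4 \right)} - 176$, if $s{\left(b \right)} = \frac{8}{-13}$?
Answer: $- \frac{2296}{13} \approx -176.62$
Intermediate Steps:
$s{\left(b \right)} = - \frac{8}{13}$ ($s{\left(b \right)} = 8 \left(- \frac{1}{13}\right) = - \frac{8}{13}$)
$s{\left(5 \left(-4\right) - 4 \right)} - 176 = - \frac{8}{13} - 176 = - \frac{2296}{13}$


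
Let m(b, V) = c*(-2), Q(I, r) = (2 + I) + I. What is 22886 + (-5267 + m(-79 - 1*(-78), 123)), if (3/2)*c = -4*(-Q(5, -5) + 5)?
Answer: 52745/3 ≈ 17582.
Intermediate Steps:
Q(I, r) = 2 + 2*I
c = 56/3 (c = 2*(-4*(-(2 + 2*5) + 5))/3 = 2*(-4*(-(2 + 10) + 5))/3 = 2*(-4*(-1*12 + 5))/3 = 2*(-4*(-12 + 5))/3 = 2*(-4*(-7))/3 = (⅔)*28 = 56/3 ≈ 18.667)
m(b, V) = -112/3 (m(b, V) = (56/3)*(-2) = -112/3)
22886 + (-5267 + m(-79 - 1*(-78), 123)) = 22886 + (-5267 - 112/3) = 22886 - 15913/3 = 52745/3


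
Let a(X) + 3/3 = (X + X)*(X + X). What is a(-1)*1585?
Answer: 4755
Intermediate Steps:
a(X) = -1 + 4*X² (a(X) = -1 + (X + X)*(X + X) = -1 + (2*X)*(2*X) = -1 + 4*X²)
a(-1)*1585 = (-1 + 4*(-1)²)*1585 = (-1 + 4*1)*1585 = (-1 + 4)*1585 = 3*1585 = 4755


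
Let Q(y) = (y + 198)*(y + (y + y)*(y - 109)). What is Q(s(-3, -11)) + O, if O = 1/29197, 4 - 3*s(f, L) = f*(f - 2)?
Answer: 126012762980/788319 ≈ 1.5985e+5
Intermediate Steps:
s(f, L) = 4/3 - f*(-2 + f)/3 (s(f, L) = 4/3 - f*(f - 2)/3 = 4/3 - f*(-2 + f)/3)
O = 1/29197 ≈ 3.4250e-5
Q(y) = (198 + y)*(y + 2*y*(-109 + y)) (Q(y) = (198 + y)*(y + (2*y)*(-109 + y)) = (198 + y)*(y + 2*y*(-109 + y)))
Q(s(-3, -11)) + O = (4/3 - ⅓*(-3)² + (⅔)*(-3))*(-42966 + 2*(4/3 - ⅓*(-3)² + (⅔)*(-3))² + 179*(4/3 - ⅓*(-3)² + (⅔)*(-3))) + 1/29197 = (4/3 - ⅓*9 - 2)*(-42966 + 2*(4/3 - ⅓*9 - 2)² + 179*(4/3 - ⅓*9 - 2)) + 1/29197 = (4/3 - 3 - 2)*(-42966 + 2*(4/3 - 3 - 2)² + 179*(4/3 - 3 - 2)) + 1/29197 = -11*(-42966 + 2*(-11/3)² + 179*(-11/3))/3 + 1/29197 = -11*(-42966 + 2*(121/9) - 1969/3)/3 + 1/29197 = -11*(-42966 + 242/9 - 1969/3)/3 + 1/29197 = -11/3*(-392359/9) + 1/29197 = 4315949/27 + 1/29197 = 126012762980/788319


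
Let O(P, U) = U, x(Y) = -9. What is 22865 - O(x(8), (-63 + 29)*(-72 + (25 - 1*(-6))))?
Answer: 21471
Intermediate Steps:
22865 - O(x(8), (-63 + 29)*(-72 + (25 - 1*(-6)))) = 22865 - (-63 + 29)*(-72 + (25 - 1*(-6))) = 22865 - (-34)*(-72 + (25 + 6)) = 22865 - (-34)*(-72 + 31) = 22865 - (-34)*(-41) = 22865 - 1*1394 = 22865 - 1394 = 21471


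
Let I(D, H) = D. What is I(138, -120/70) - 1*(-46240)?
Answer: 46378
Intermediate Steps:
I(138, -120/70) - 1*(-46240) = 138 - 1*(-46240) = 138 + 46240 = 46378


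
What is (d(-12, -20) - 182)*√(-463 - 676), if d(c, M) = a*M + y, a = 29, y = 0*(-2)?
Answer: -762*I*√1139 ≈ -25717.0*I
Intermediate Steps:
y = 0
d(c, M) = 29*M (d(c, M) = 29*M + 0 = 29*M)
(d(-12, -20) - 182)*√(-463 - 676) = (29*(-20) - 182)*√(-463 - 676) = (-580 - 182)*√(-1139) = -762*I*√1139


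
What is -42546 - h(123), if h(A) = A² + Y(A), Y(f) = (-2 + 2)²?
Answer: -57675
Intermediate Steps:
Y(f) = 0 (Y(f) = 0² = 0)
h(A) = A² (h(A) = A² + 0 = A²)
-42546 - h(123) = -42546 - 1*123² = -42546 - 1*15129 = -42546 - 15129 = -57675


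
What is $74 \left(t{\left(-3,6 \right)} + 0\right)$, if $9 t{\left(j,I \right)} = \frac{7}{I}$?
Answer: $\frac{259}{27} \approx 9.5926$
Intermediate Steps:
$t{\left(j,I \right)} = \frac{7}{9 I}$ ($t{\left(j,I \right)} = \frac{7 \frac{1}{I}}{9} = \frac{7}{9 I}$)
$74 \left(t{\left(-3,6 \right)} + 0\right) = 74 \left(\frac{7}{9 \cdot 6} + 0\right) = 74 \left(\frac{7}{9} \cdot \frac{1}{6} + 0\right) = 74 \left(\frac{7}{54} + 0\right) = 74 \cdot \frac{7}{54} = \frac{259}{27}$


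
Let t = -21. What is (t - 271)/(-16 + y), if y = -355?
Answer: 292/371 ≈ 0.78706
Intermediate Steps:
(t - 271)/(-16 + y) = (-21 - 271)/(-16 - 355) = -292/(-371) = -292*(-1/371) = 292/371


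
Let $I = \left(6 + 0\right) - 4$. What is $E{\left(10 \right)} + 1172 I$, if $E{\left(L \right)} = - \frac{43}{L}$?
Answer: $\frac{23397}{10} \approx 2339.7$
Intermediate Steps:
$I = 2$ ($I = 6 - 4 = 2$)
$E{\left(10 \right)} + 1172 I = - \frac{43}{10} + 1172 \cdot 2 = \left(-43\right) \frac{1}{10} + 2344 = - \frac{43}{10} + 2344 = \frac{23397}{10}$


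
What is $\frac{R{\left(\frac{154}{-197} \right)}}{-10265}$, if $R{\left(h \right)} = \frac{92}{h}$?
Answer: $\frac{9062}{790405} \approx 0.011465$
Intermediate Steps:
$\frac{R{\left(\frac{154}{-197} \right)}}{-10265} = \frac{92 \frac{1}{154 \frac{1}{-197}}}{-10265} = \frac{92}{154 \left(- \frac{1}{197}\right)} \left(- \frac{1}{10265}\right) = \frac{92}{- \frac{154}{197}} \left(- \frac{1}{10265}\right) = 92 \left(- \frac{197}{154}\right) \left(- \frac{1}{10265}\right) = \left(- \frac{9062}{77}\right) \left(- \frac{1}{10265}\right) = \frac{9062}{790405}$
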